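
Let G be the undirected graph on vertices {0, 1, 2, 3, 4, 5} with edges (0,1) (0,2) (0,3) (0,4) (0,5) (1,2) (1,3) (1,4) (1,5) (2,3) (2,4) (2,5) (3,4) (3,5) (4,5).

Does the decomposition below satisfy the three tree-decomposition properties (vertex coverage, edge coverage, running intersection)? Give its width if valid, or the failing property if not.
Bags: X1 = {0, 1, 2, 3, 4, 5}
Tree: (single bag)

Every vertex of G appears in some bag (union = {0, 1, 2, 3, 4, 5}); every edge is covered by a bag; and for each vertex v the set of bags containing v is connected in the bag tree. The decomposition is therefore valid. The largest bag has 6 vertices, so the width is 5.

Yes; width 5.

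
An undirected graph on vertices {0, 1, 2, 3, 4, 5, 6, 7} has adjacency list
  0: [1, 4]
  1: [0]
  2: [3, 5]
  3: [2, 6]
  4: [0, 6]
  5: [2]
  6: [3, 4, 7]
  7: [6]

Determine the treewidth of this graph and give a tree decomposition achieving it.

Treewidth 1.
Bags: B1 = {4, 6}  B2 = {6, 7}  B3 = {3, 6}  B4 = {0, 4}  B5 = {2, 3}  B6 = {0, 1}  B7 = {2, 5}
Tree: B1–B2, B2–B3, B1–B4, B3–B5, B4–B6, B5–B7

Every bag has size at most 2, so the width is 2 − 1 = 1 and tw(G) ≤ 1. Any graph with an edge has treewidth ≥ 1, and G has the edge 6–4. Therefore the treewidth is 1.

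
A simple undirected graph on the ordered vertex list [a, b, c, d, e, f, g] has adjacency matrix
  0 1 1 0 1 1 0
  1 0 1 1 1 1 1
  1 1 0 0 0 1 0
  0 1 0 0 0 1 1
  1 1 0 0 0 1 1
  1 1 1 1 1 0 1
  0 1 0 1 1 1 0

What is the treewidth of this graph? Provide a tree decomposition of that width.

Treewidth 3.
One optimal decomposition is:
Bags: B1 = {a, b, e, f}  B2 = {b, e, f, g}  B3 = {b, d, f, g}  B4 = {a, b, c, f}
Tree: B1–B2, B2–B3, B1–B4

The largest bag has 4 vertices, giving width 3; this decomposition certifies tw(G) ≤ 3. For the lower bound, the 4 vertices {b, d, f, g} are pairwise adjacent, and any tree decomposition puts a clique entirely inside one bag — forcing width ≥ 3. The upper and lower bounds meet at 3, so that is the treewidth.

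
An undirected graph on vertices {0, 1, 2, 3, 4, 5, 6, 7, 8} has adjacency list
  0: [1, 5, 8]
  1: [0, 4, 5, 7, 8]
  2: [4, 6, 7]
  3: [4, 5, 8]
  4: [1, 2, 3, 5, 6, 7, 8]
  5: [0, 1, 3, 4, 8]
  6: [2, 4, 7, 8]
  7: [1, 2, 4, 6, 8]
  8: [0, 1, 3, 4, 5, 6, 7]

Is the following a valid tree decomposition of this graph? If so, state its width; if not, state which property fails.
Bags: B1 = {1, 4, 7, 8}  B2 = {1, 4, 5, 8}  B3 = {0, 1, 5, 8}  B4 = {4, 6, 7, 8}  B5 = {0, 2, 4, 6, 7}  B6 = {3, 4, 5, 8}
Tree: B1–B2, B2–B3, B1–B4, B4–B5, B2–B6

A tree decomposition must satisfy three properties: every vertex lies in some bag; for every edge, both endpoints lie together in some bag; and for every vertex, the bags containing it form a connected subtree. Here bags containing vertex 0 are not connected in the tree, so the decomposition is invalid.

No — bags containing vertex 0 are not connected in the tree.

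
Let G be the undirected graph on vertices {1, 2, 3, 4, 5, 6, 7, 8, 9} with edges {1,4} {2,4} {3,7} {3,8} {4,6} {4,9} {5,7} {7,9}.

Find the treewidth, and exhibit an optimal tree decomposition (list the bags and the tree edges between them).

The largest bag has 2 vertices, giving width 1; this decomposition certifies tw(G) ≤ 1. Since G has at least one edge (e.g. 7–3), it is not an edgeless graph, so tw(G) ≥ 1. The upper and lower bounds meet at 1, so that is the treewidth.

Treewidth 1.
One optimal decomposition is:
Bags: B1 = {3, 7}  B2 = {7, 9}  B3 = {4, 9}  B4 = {3, 8}  B5 = {1, 4}  B6 = {5, 7}  B7 = {2, 4}  B8 = {4, 6}
Tree: B1–B2, B2–B3, B1–B4, B3–B5, B2–B6, B5–B7, B3–B8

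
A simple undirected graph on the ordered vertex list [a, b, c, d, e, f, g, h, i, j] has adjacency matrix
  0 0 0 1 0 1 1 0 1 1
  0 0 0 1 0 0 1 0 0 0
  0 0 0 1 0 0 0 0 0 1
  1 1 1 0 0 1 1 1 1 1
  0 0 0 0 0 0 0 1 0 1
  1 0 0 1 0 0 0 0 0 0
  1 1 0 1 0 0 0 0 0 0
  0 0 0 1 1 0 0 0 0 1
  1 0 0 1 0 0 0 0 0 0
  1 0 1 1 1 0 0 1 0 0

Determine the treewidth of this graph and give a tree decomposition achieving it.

Treewidth 2.
One optimal decomposition is:
Bags: B1 = {a, d, j}  B2 = {a, d, g}  B3 = {a, d, i}  B4 = {a, d, f}  B5 = {b, d, g}  B6 = {c, d, j}  B7 = {d, h, j}  B8 = {e, h, j}
Tree: B1–B2, B2–B3, B3–B4, B2–B5, B1–B6, B1–B7, B7–B8

The largest bag has 3 vertices, giving width 2; this decomposition certifies tw(G) ≤ 2. For the lower bound, the 3 vertices {d, h, j} are pairwise adjacent, and any tree decomposition puts a clique entirely inside one bag — forcing width ≥ 2. Therefore the treewidth is 2.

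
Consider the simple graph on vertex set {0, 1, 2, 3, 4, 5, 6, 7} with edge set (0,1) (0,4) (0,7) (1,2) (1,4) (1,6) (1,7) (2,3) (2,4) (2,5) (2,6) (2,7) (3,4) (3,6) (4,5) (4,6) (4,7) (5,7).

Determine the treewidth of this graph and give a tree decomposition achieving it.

Each bag holds 4 vertices, so the decomposition has width 3, which upper-bounds the treewidth. On the other hand G contains the 4-clique {0, 1, 4, 7}. A clique must lie in a single bag of any decomposition, so no decomposition can have width below 3. Combining the bounds, tw(G) = 3.

Treewidth 3.
One optimal decomposition is:
Bags: B1 = {1, 2, 4, 7}  B2 = {1, 2, 4, 6}  B3 = {0, 1, 4, 7}  B4 = {2, 4, 5, 7}  B5 = {2, 3, 4, 6}
Tree: B1–B2, B1–B3, B1–B4, B2–B5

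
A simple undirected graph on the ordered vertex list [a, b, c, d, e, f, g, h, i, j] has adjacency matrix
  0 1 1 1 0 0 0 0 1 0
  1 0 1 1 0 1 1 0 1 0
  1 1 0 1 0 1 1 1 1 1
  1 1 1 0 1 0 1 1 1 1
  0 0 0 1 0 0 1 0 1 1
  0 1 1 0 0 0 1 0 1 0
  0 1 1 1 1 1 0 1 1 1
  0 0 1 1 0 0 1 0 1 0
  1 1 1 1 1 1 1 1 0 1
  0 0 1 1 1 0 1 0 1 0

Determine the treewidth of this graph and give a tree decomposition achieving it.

Each bag holds 5 vertices, so the decomposition has width 4, which upper-bounds the treewidth. For the lower bound, the 5 vertices {d, e, g, i, j} are pairwise adjacent, and any tree decomposition puts a clique entirely inside one bag — forcing width ≥ 4. Therefore the treewidth is 4.

Treewidth 4.
One such decomposition:
Bags: B1 = {c, d, g, h, i}  B2 = {b, c, d, g, i}  B3 = {a, b, c, d, i}  B4 = {c, d, g, i, j}  B5 = {d, e, g, i, j}  B6 = {b, c, f, g, i}
Tree: B1–B2, B2–B3, B2–B4, B4–B5, B2–B6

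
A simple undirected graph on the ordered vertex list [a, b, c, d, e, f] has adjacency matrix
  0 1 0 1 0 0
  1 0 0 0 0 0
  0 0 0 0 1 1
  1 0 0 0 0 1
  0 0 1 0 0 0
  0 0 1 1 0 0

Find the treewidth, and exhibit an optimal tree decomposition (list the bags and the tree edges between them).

Treewidth 1.
One such decomposition:
Bags: B1 = {c, e}  B2 = {c, f}  B3 = {d, f}  B4 = {a, d}  B5 = {a, b}
Tree: B1–B2, B2–B3, B3–B4, B4–B5

Every bag has size at most 2, so the width is 2 − 1 = 1 and tw(G) ≤ 1. Since G has at least one edge (e.g. e–c), it is not an edgeless graph, so tw(G) ≥ 1. Therefore the treewidth is 1.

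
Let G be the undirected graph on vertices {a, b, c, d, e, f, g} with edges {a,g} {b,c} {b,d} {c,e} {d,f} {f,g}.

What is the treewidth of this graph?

A width-1 tree decomposition is:
Bags: B1 = {a, g}  B2 = {f, g}  B3 = {d, f}  B4 = {b, d}  B5 = {b, c}  B6 = {c, e}
Tree: B1–B2, B2–B3, B3–B4, B4–B5, B5–B6
The largest bag has 2 vertices, giving width 1; this decomposition certifies tw(G) ≤ 1. Since G has at least one edge (e.g. a–g), it is not an edgeless graph, so tw(G) ≥ 1. Therefore the treewidth is 1.

1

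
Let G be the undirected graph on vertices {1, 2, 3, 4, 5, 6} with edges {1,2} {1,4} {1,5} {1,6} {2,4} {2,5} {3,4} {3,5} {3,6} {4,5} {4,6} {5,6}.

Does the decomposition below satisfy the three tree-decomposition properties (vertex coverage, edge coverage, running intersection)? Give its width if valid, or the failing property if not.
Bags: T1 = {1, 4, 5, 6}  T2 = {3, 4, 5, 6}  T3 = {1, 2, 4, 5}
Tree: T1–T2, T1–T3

Yes; width 3.

Checking the three conditions: (i) the bags cover all of {1, 2, 3, 4, 5, 6}; (ii) for each edge, some bag contains both endpoints; (iii) the bags containing any fixed vertex form a subtree. All hold, so the decomposition is valid with width 4 − 1 = 3.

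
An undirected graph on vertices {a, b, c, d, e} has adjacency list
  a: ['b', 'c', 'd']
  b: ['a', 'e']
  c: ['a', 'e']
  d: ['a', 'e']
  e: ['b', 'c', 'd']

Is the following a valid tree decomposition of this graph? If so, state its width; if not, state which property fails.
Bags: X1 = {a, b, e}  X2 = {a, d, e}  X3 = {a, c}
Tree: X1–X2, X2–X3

No — edge (e,c) lies in no bag.

A tree decomposition must satisfy three properties: every vertex lies in some bag; for every edge, both endpoints lie together in some bag; and for every vertex, the bags containing it form a connected subtree. Here edge (e,c) lies in no bag, so the decomposition is invalid.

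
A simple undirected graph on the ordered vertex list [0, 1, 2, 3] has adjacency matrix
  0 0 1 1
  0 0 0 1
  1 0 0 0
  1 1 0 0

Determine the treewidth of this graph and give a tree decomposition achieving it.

Each bag holds 2 vertices, so the decomposition has width 1, which upper-bounds the treewidth. G has an edge, so its treewidth is at least 1. The upper and lower bounds meet at 1, so that is the treewidth.

Treewidth 1.
Bags: B1 = {1, 3}  B2 = {0, 3}  B3 = {0, 2}
Tree: B1–B2, B2–B3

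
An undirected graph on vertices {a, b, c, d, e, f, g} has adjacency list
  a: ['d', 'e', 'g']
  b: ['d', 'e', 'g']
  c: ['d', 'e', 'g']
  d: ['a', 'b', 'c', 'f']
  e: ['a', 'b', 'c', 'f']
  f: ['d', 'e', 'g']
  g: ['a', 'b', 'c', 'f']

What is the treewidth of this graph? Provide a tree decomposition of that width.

The largest bag has 4 vertices, giving width 3; this decomposition certifies tw(G) ≤ 3. For the lower bound: the 4 vertex sets {c,d}, {a,g}, {e}, {f} are disjoint, each induces a connected subgraph, and every pair is joined by at least one edge of G. Contracting each set to a single vertex therefore yields K_{4} as a minor, and since treewidth is minor-monotone, tw(G) ≥ tw(K_{4}) = 3. Therefore the treewidth is 3.

Treewidth 3.
Bags: B1 = {c, d, e, g}  B2 = {a, d, e, g}  B3 = {d, e, f, g}  B4 = {b, d, e, g}
Tree: B1–B2, B2–B3, B3–B4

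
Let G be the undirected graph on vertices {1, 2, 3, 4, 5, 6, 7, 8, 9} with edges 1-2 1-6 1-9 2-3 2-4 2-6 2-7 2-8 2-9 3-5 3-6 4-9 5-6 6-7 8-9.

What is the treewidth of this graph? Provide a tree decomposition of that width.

Each bag holds 3 vertices, so the decomposition has width 2, which upper-bounds the treewidth. Conversely, {2, 8, 9} is a clique of size 3, and the vertices of any clique must share a bag in every tree decomposition; so some bag has ≥ 3 vertices and tw(G) ≥ 2. Therefore the treewidth is 2.

Treewidth 2.
Bags: B1 = {2, 3, 6}  B2 = {3, 5, 6}  B3 = {1, 2, 6}  B4 = {1, 2, 9}  B5 = {2, 6, 7}  B6 = {2, 4, 9}  B7 = {2, 8, 9}
Tree: B1–B2, B1–B3, B3–B4, B1–B5, B4–B6, B6–B7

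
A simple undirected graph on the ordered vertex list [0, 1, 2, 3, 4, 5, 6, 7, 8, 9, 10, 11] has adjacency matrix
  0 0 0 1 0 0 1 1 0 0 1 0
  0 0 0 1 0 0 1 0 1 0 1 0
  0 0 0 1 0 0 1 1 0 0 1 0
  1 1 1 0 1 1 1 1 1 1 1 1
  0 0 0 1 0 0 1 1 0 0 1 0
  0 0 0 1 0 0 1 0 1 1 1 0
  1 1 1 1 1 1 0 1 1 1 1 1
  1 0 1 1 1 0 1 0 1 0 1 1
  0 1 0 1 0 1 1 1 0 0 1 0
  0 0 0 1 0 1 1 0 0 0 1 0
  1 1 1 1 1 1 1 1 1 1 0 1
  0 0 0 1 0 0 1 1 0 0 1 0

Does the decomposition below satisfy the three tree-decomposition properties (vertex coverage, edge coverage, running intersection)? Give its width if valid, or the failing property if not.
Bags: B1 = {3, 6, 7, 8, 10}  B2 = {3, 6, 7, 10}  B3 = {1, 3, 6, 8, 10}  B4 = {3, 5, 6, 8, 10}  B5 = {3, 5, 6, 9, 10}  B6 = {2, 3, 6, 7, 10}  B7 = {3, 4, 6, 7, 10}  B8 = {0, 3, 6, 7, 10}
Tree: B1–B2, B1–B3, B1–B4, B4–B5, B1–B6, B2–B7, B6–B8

No — vertex 11 appears in no bag.

A tree decomposition must satisfy three properties: every vertex lies in some bag; for every edge, both endpoints lie together in some bag; and for every vertex, the bags containing it form a connected subtree. Here vertex 11 appears in no bag, so the decomposition is invalid.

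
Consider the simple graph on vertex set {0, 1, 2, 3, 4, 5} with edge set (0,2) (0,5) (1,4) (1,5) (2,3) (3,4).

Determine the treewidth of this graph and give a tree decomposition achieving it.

The largest bag has 3 vertices, giving width 2; this decomposition certifies tw(G) ≤ 2. For the lower bound, G contains the cycle 3–2–0–5–1–4–3, so G is not a forest; only forests have treewidth ≤ 1, hence tw(G) ≥ 2. The upper and lower bounds meet at 2, so that is the treewidth.

Treewidth 2.
Bags: B1 = {0, 2, 3}  B2 = {0, 3, 5}  B3 = {1, 3, 5}  B4 = {1, 3, 4}
Tree: B1–B2, B2–B3, B3–B4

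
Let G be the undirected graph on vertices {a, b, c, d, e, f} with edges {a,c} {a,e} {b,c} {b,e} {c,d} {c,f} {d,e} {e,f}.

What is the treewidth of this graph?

A width-2 tree decomposition is:
Bags: B1 = {b, c, e}  B2 = {c, e, f}  B3 = {c, d, e}  B4 = {a, c, e}
Tree: B1–B2, B2–B3, B3–B4
The largest bag has 3 vertices, giving width 2; this decomposition certifies tw(G) ≤ 2. Since b–c–f–e–b is a cycle in G, G is not acyclic. Forests are exactly the graphs of treewidth ≤ 1, so tw(G) ≥ 2. The upper and lower bounds meet at 2, so that is the treewidth.

2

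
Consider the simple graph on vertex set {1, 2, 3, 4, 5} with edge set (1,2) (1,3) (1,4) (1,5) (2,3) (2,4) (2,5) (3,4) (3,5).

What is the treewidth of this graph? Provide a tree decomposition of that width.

Treewidth 3.
Bags: B1 = {1, 2, 3, 5}  B2 = {1, 2, 3, 4}
Tree: B1–B2

Each bag holds 4 vertices, so the decomposition has width 3, which upper-bounds the treewidth. On the other hand G contains the 4-clique {1, 2, 3, 4}. A clique must lie in a single bag of any decomposition, so no decomposition can have width below 3. Hence tw(G) = 3 exactly.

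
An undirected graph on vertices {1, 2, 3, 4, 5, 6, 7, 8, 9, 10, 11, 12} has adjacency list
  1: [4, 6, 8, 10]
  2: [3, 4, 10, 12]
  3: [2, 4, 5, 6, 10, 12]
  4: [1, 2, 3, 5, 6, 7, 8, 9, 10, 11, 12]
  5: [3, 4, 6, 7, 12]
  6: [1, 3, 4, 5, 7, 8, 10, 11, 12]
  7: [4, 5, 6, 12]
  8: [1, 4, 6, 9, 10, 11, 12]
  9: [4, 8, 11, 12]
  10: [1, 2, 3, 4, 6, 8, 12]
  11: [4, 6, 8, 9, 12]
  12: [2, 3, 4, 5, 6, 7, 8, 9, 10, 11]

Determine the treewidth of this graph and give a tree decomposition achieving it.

Every bag has size at most 5, so the width is 5 − 1 = 4 and tw(G) ≤ 4. Conversely, {1, 4, 6, 8, 10} is a clique of size 5, and the vertices of any clique must share a bag in every tree decomposition; so some bag has ≥ 5 vertices and tw(G) ≥ 4. Therefore the treewidth is 4.

Treewidth 4.
Bags: B1 = {3, 4, 6, 10, 12}  B2 = {3, 4, 5, 6, 12}  B3 = {4, 6, 8, 10, 12}  B4 = {4, 5, 6, 7, 12}  B5 = {1, 4, 6, 8, 10}  B6 = {4, 6, 8, 11, 12}  B7 = {2, 3, 4, 10, 12}  B8 = {4, 8, 9, 11, 12}
Tree: B1–B2, B1–B3, B2–B4, B3–B5, B3–B6, B1–B7, B6–B8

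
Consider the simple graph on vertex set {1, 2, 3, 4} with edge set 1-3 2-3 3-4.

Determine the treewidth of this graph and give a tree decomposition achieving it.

Treewidth 1.
One such decomposition:
Bags: B1 = {3, 4}  B2 = {1, 3}  B3 = {2, 3}
Tree: B1–B2, B1–B3

The largest bag has 2 vertices, giving width 1; this decomposition certifies tw(G) ≤ 1. G has an edge, so its treewidth is at least 1. Therefore the treewidth is 1.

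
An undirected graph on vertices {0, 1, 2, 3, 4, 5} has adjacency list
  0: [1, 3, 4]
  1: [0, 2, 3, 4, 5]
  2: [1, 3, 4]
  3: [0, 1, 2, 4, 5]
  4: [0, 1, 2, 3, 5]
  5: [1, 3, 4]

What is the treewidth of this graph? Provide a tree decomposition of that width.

Each bag holds 4 vertices, so the decomposition has width 3, which upper-bounds the treewidth. Conversely, {0, 1, 3, 4} is a clique of size 4, and the vertices of any clique must share a bag in every tree decomposition; so some bag has ≥ 4 vertices and tw(G) ≥ 3. The upper and lower bounds meet at 3, so that is the treewidth.

Treewidth 3.
Bags: B1 = {0, 1, 3, 4}  B2 = {1, 3, 4, 5}  B3 = {1, 2, 3, 4}
Tree: B1–B2, B2–B3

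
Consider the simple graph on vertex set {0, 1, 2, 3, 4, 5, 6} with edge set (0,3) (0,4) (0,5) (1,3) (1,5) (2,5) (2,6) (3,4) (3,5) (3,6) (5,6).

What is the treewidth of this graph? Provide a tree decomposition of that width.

The largest bag has 3 vertices, giving width 2; this decomposition certifies tw(G) ≤ 2. Conversely, {2, 5, 6} is a clique of size 3, and the vertices of any clique must share a bag in every tree decomposition; so some bag has ≥ 3 vertices and tw(G) ≥ 2. The upper and lower bounds meet at 2, so that is the treewidth.

Treewidth 2.
One optimal decomposition is:
Bags: B1 = {3, 5, 6}  B2 = {0, 3, 5}  B3 = {0, 3, 4}  B4 = {2, 5, 6}  B5 = {1, 3, 5}
Tree: B1–B2, B2–B3, B1–B4, B1–B5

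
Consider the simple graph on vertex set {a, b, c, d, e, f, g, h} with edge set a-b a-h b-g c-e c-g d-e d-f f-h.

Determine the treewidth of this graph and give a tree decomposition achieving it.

Every bag has size at most 3, so the width is 3 − 1 = 2 and tw(G) ≤ 2. Since e–c–g–b–a–h–f–d–e is a cycle in G, G is not acyclic. Forests are exactly the graphs of treewidth ≤ 1, so tw(G) ≥ 2. Therefore the treewidth is 2.

Treewidth 2.
One optimal decomposition is:
Bags: B1 = {c, e, g}  B2 = {b, e, g}  B3 = {a, b, e}  B4 = {a, e, h}  B5 = {e, f, h}  B6 = {d, e, f}
Tree: B1–B2, B2–B3, B3–B4, B4–B5, B5–B6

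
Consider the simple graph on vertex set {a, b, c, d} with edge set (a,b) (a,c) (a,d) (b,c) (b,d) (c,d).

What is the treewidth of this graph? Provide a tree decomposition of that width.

Treewidth 3.
Bags: B1 = {a, b, c, d}
Tree: (single bag)

A single bag containing all 4 vertices is trivially a valid decomposition of width 3. Conversely, {a, b, c, d} is a clique of size 4, and the vertices of any clique must share a bag in every tree decomposition; so some bag has ≥ 4 vertices and tw(G) ≥ 3. The upper and lower bounds meet at 3, so that is the treewidth.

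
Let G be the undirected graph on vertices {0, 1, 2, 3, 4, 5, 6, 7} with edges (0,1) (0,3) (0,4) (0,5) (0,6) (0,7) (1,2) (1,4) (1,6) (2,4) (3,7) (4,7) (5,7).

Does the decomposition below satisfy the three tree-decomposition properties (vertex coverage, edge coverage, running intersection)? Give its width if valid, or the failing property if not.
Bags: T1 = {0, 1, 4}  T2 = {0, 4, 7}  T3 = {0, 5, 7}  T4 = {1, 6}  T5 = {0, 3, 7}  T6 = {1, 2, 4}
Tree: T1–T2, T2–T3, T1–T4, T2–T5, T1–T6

No — edge (0,6) lies in no bag.

A tree decomposition must satisfy three properties: every vertex lies in some bag; for every edge, both endpoints lie together in some bag; and for every vertex, the bags containing it form a connected subtree. Here edge (0,6) lies in no bag, so the decomposition is invalid.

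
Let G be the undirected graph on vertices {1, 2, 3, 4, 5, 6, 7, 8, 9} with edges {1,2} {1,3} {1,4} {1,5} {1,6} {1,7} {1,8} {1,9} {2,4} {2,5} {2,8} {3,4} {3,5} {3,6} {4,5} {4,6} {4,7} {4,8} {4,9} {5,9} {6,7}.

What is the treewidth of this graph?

3

A width-3 tree decomposition is:
Bags: B1 = {1, 3, 4, 6}  B2 = {1, 3, 4, 5}  B3 = {1, 4, 6, 7}  B4 = {1, 2, 4, 5}  B5 = {1, 2, 4, 8}  B6 = {1, 4, 5, 9}
Tree: B1–B2, B1–B3, B2–B4, B4–B5, B4–B6
The largest bag has 4 vertices, giving width 3; this decomposition certifies tw(G) ≤ 3. Conversely, {1, 2, 4, 8} is a clique of size 4, and the vertices of any clique must share a bag in every tree decomposition; so some bag has ≥ 4 vertices and tw(G) ≥ 3. Hence tw(G) = 3 exactly.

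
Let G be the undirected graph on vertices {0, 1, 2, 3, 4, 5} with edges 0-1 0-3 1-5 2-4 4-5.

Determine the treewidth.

1

A width-1 tree decomposition is:
Bags: B1 = {2, 4}  B2 = {4, 5}  B3 = {1, 5}  B4 = {0, 1}  B5 = {0, 3}
Tree: B1–B2, B2–B3, B3–B4, B4–B5
Every bag has size at most 2, so the width is 2 − 1 = 1 and tw(G) ≤ 1. Since G has at least one edge (e.g. 2–4), it is not an edgeless graph, so tw(G) ≥ 1. Hence tw(G) = 1 exactly.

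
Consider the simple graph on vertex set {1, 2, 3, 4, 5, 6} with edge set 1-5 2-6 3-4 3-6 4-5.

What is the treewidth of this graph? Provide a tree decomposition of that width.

Treewidth 1.
Bags: B1 = {3, 4}  B2 = {4, 5}  B3 = {3, 6}  B4 = {1, 5}  B5 = {2, 6}
Tree: B1–B2, B1–B3, B2–B4, B3–B5

Every bag has size at most 2, so the width is 2 − 1 = 1 and tw(G) ≤ 1. Any graph with an edge has treewidth ≥ 1, and G has the edge 3–4. Combining the bounds, tw(G) = 1.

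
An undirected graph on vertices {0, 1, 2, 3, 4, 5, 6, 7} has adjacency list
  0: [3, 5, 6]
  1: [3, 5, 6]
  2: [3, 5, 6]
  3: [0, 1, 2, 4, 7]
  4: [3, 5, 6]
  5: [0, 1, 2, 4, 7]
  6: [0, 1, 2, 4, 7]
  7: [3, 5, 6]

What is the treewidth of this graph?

3

A width-3 tree decomposition is:
Bags: B1 = {1, 3, 5, 6}  B2 = {3, 5, 6, 7}  B3 = {3, 4, 5, 6}  B4 = {2, 3, 5, 6}  B5 = {0, 3, 5, 6}
Tree: B1–B2, B2–B3, B3–B4, B4–B5
Every bag has size at most 4, so the width is 4 − 1 = 3 and tw(G) ≤ 3. For the lower bound: the 4 vertex sets {1,3}, {6,7}, {5}, {4} are disjoint, each induces a connected subgraph, and every pair is joined by at least one edge of G. Contracting each set to a single vertex therefore yields K_{4} as a minor, and since treewidth is minor-monotone, tw(G) ≥ tw(K_{4}) = 3. Therefore the treewidth is 3.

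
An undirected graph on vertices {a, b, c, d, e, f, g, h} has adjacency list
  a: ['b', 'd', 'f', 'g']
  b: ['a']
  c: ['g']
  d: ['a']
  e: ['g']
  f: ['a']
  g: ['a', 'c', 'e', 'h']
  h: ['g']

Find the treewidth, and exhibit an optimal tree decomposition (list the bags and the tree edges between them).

Treewidth 1.
Bags: B1 = {a, g}  B2 = {a, b}  B3 = {g, h}  B4 = {e, g}  B5 = {a, f}  B6 = {c, g}  B7 = {a, d}
Tree: B1–B2, B1–B3, B1–B4, B1–B5, B1–B6, B1–B7

Every bag has size at most 2, so the width is 2 − 1 = 1 and tw(G) ≤ 1. Any graph with an edge has treewidth ≥ 1, and G has the edge g–a. Hence tw(G) = 1 exactly.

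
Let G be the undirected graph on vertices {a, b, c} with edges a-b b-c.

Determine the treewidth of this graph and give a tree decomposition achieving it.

Treewidth 1.
Bags: B1 = {a, b}  B2 = {b, c}
Tree: B1–B2

Every bag has size at most 2, so the width is 2 − 1 = 1 and tw(G) ≤ 1. Since G has at least one edge (e.g. b–a), it is not an edgeless graph, so tw(G) ≥ 1. Therefore the treewidth is 1.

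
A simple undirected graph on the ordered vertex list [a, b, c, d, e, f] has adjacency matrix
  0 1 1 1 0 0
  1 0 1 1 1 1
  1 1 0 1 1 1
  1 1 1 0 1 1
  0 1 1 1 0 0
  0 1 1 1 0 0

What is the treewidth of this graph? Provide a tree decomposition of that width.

Treewidth 3.
Bags: B1 = {b, c, d, f}  B2 = {b, c, d, e}  B3 = {a, b, c, d}
Tree: B1–B2, B2–B3

The largest bag has 4 vertices, giving width 3; this decomposition certifies tw(G) ≤ 3. Conversely, {b, c, d, e} is a clique of size 4, and the vertices of any clique must share a bag in every tree decomposition; so some bag has ≥ 4 vertices and tw(G) ≥ 3. Therefore the treewidth is 3.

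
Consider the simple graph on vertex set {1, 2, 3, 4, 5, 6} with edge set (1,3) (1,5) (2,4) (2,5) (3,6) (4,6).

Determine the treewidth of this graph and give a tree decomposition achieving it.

Treewidth 2.
One such decomposition:
Bags: B1 = {2, 4, 5}  B2 = {4, 5, 6}  B3 = {3, 5, 6}  B4 = {1, 3, 5}
Tree: B1–B2, B2–B3, B3–B4

The largest bag has 3 vertices, giving width 2; this decomposition certifies tw(G) ≤ 2. The edges 5–2–4–6–3–1–5 form a cycle, so G is not a tree and its treewidth is at least 2. Hence tw(G) = 2 exactly.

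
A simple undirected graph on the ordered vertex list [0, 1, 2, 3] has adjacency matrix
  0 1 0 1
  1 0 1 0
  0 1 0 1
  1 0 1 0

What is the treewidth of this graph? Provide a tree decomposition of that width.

The largest bag has 3 vertices, giving width 2; this decomposition certifies tw(G) ≤ 2. Since 3–2–1–0–3 is a cycle in G, G is not acyclic. Forests are exactly the graphs of treewidth ≤ 1, so tw(G) ≥ 2. Hence tw(G) = 2 exactly.

Treewidth 2.
One such decomposition:
Bags: B1 = {1, 2, 3}  B2 = {0, 1, 3}
Tree: B1–B2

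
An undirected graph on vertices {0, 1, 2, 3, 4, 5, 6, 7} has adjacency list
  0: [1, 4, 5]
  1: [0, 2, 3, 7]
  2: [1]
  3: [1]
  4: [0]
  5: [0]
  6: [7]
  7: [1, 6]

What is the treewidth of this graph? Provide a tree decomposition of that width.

The largest bag has 2 vertices, giving width 1; this decomposition certifies tw(G) ≤ 1. Since G has at least one edge (e.g. 1–0), it is not an edgeless graph, so tw(G) ≥ 1. Hence tw(G) = 1 exactly.

Treewidth 1.
One optimal decomposition is:
Bags: B1 = {0, 1}  B2 = {1, 3}  B3 = {0, 4}  B4 = {0, 5}  B5 = {1, 2}  B6 = {1, 7}  B7 = {6, 7}
Tree: B1–B2, B1–B3, B3–B4, B2–B5, B2–B6, B6–B7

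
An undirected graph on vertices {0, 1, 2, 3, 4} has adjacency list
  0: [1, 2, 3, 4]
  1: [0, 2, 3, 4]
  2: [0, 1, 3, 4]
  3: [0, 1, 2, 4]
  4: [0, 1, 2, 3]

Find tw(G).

A width-4 tree decomposition is:
Bags: B1 = {0, 1, 2, 3, 4}
Tree: (single bag)
A single bag containing all 5 vertices is trivially a valid decomposition of width 4. Conversely, {0, 1, 2, 3, 4} is a clique of size 5, and the vertices of any clique must share a bag in every tree decomposition; so some bag has ≥ 5 vertices and tw(G) ≥ 4. Therefore the treewidth is 4.

4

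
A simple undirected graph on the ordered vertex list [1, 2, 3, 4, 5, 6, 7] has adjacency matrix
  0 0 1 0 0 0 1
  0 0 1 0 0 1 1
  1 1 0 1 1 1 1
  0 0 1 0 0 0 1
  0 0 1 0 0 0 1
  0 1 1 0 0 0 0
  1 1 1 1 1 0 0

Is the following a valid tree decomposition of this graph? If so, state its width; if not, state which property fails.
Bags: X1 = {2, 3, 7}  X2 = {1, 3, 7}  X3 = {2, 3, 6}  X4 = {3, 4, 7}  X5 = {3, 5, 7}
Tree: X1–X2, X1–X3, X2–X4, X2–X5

Vertex coverage: the bags together contain {1, 2, 3, 4, 5, 6, 7}, the full vertex set. Edge coverage: each edge of G has both endpoints in at least one bag. Running intersection: for every vertex, the bags containing it form a connected subtree. All three properties hold, so this is a valid tree decomposition of width max|bag| − 1 = 2, and hence tw(G) ≤ 2.

Yes; width 2.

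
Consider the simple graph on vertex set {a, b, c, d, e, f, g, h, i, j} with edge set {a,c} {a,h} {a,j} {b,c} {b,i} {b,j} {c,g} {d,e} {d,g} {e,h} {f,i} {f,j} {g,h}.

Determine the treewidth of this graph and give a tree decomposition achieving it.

The largest bag has 3 vertices, giving width 2; this decomposition certifies tw(G) ≤ 2. For the lower bound, G contains the cycle e–d–g–h–e, so G is not a forest; only forests have treewidth ≤ 1, hence tw(G) ≥ 2. The upper and lower bounds meet at 2, so that is the treewidth.

Treewidth 2.
One such decomposition:
Bags: B1 = {d, e, h}  B2 = {d, g, h}  B3 = {a, g, h}  B4 = {a, c, g}  B5 = {a, c, j}  B6 = {b, c, j}  B7 = {b, f, j}  B8 = {b, f, i}
Tree: B1–B2, B2–B3, B3–B4, B4–B5, B5–B6, B6–B7, B7–B8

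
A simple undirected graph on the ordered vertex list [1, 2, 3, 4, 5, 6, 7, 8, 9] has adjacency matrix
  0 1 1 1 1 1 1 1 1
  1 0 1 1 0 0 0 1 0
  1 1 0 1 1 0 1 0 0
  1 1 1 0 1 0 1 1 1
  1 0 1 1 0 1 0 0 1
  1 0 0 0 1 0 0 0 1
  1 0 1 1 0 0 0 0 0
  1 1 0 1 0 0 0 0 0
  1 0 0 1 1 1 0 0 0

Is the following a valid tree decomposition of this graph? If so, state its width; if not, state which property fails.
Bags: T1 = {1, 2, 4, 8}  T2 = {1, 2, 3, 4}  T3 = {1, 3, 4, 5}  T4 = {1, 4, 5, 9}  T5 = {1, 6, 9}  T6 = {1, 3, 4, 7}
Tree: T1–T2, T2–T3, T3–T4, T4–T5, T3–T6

A tree decomposition must satisfy three properties: every vertex lies in some bag; for every edge, both endpoints lie together in some bag; and for every vertex, the bags containing it form a connected subtree. Here edge (5,6) lies in no bag, so the decomposition is invalid.

No — edge (5,6) lies in no bag.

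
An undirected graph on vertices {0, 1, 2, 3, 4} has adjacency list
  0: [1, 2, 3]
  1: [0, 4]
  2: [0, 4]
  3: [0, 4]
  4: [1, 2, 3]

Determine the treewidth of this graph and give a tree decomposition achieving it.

Treewidth 2.
One optimal decomposition is:
Bags: B1 = {0, 3, 4}  B2 = {0, 2, 4}  B3 = {0, 1, 4}
Tree: B1–B2, B2–B3

Each bag holds 3 vertices, so the decomposition has width 2, which upper-bounds the treewidth. For the lower bound, G contains the cycle 4–3–0–2–4, so G is not a forest; only forests have treewidth ≤ 1, hence tw(G) ≥ 2. The upper and lower bounds meet at 2, so that is the treewidth.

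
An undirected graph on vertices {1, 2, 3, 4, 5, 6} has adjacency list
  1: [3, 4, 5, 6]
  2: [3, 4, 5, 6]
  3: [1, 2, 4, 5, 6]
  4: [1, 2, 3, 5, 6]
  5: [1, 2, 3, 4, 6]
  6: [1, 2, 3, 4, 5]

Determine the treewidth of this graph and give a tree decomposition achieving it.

The largest bag has 5 vertices, giving width 4; this decomposition certifies tw(G) ≤ 4. On the other hand G contains the 5-clique {1, 3, 4, 5, 6}. A clique must lie in a single bag of any decomposition, so no decomposition can have width below 4. Combining the bounds, tw(G) = 4.

Treewidth 4.
One optimal decomposition is:
Bags: B1 = {2, 3, 4, 5, 6}  B2 = {1, 3, 4, 5, 6}
Tree: B1–B2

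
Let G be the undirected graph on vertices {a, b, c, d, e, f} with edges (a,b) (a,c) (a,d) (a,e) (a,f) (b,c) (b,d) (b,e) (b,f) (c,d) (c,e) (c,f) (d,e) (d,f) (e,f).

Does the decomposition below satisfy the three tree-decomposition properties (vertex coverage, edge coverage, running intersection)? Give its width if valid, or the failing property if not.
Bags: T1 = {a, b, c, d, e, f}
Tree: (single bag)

Yes; width 5.

Checking the three conditions: (i) the bags cover all of {a, b, c, d, e, f}; (ii) for each edge, some bag contains both endpoints; (iii) the bags containing any fixed vertex form a subtree. All hold, so the decomposition is valid with width 6 − 1 = 5.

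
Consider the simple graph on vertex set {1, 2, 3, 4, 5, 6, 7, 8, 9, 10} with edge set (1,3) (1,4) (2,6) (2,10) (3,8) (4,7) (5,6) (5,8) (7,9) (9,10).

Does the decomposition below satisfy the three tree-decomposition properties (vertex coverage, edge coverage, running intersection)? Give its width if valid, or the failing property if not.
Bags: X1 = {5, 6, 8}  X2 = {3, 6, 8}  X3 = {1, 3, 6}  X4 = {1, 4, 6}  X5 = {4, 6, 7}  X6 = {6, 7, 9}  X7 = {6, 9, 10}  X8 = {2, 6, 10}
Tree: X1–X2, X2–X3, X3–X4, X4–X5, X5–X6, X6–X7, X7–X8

Vertex coverage: the bags together contain {1, 2, 3, 4, 5, 6, 7, 8, 9, 10}, the full vertex set. Edge coverage: each edge of G has both endpoints in at least one bag. Running intersection: for every vertex, the bags containing it form a connected subtree. All three properties hold, so this is a valid tree decomposition of width max|bag| − 1 = 2, and hence tw(G) ≤ 2.

Yes; width 2.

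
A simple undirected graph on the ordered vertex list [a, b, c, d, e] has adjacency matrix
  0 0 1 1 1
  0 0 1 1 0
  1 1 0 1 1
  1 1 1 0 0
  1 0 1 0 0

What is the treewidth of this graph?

2

A width-2 tree decomposition is:
Bags: B1 = {a, c, d}  B2 = {a, c, e}  B3 = {b, c, d}
Tree: B1–B2, B1–B3
Each bag holds 3 vertices, so the decomposition has width 2, which upper-bounds the treewidth. On the other hand G contains the 3-clique {a, c, d}. A clique must lie in a single bag of any decomposition, so no decomposition can have width below 2. Hence tw(G) = 2 exactly.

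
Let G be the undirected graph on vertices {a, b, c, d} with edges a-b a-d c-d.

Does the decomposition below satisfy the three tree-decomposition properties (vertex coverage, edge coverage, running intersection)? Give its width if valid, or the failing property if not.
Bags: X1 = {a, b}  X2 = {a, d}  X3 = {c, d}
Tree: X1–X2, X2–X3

Yes; width 1.

Vertex coverage: the bags together contain {a, b, c, d}, the full vertex set. Edge coverage: each edge of G has both endpoints in at least one bag. Running intersection: for every vertex, the bags containing it form a connected subtree. All three properties hold, so this is a valid tree decomposition of width max|bag| − 1 = 1, and hence tw(G) ≤ 1.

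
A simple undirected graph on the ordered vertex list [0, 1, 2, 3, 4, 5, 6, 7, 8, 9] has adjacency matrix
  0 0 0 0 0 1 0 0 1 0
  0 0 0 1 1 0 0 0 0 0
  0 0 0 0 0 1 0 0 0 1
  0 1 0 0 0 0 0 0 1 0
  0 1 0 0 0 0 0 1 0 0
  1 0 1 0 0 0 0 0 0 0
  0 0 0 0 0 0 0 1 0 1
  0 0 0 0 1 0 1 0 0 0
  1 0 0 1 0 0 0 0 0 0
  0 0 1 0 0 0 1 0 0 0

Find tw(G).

A width-2 tree decomposition is:
Bags: B1 = {2, 6, 9}  B2 = {2, 5, 6}  B3 = {0, 5, 6}  B4 = {0, 6, 8}  B5 = {3, 6, 8}  B6 = {1, 3, 6}  B7 = {1, 4, 6}  B8 = {4, 6, 7}
Tree: B1–B2, B2–B3, B3–B4, B4–B5, B5–B6, B6–B7, B7–B8
The largest bag has 3 vertices, giving width 2; this decomposition certifies tw(G) ≤ 2. For the lower bound, G contains the cycle 6–9–2–5–0–8–3–1–4–7–6, so G is not a forest; only forests have treewidth ≤ 1, hence tw(G) ≥ 2. Therefore the treewidth is 2.

2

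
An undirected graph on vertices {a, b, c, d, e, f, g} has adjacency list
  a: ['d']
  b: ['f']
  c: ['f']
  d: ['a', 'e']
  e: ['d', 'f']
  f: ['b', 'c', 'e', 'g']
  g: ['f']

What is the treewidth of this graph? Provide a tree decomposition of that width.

Treewidth 1.
Bags: B1 = {f, g}  B2 = {e, f}  B3 = {d, e}  B4 = {c, f}  B5 = {a, d}  B6 = {b, f}
Tree: B1–B2, B2–B3, B1–B4, B3–B5, B4–B6

Every bag has size at most 2, so the width is 2 − 1 = 1 and tw(G) ≤ 1. Any graph with an edge has treewidth ≥ 1, and G has the edge f–g. Combining the bounds, tw(G) = 1.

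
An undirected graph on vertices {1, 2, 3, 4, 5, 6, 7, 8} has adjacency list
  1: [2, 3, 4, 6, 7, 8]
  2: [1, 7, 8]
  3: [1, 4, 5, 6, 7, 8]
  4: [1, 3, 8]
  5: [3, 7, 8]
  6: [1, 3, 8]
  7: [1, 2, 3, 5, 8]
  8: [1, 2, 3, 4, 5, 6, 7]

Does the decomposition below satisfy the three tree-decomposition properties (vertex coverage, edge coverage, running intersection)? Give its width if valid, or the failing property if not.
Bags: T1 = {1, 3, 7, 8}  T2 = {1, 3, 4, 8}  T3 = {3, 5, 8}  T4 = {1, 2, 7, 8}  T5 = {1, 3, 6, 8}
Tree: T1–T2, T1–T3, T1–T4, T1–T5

No — edge (7,5) lies in no bag.

A tree decomposition must satisfy three properties: every vertex lies in some bag; for every edge, both endpoints lie together in some bag; and for every vertex, the bags containing it form a connected subtree. Here edge (7,5) lies in no bag, so the decomposition is invalid.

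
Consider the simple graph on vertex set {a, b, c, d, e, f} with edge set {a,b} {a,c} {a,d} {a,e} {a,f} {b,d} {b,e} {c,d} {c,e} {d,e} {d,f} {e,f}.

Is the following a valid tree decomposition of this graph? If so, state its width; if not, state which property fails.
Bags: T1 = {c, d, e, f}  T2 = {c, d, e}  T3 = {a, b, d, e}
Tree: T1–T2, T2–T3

No — edge (a,f) lies in no bag.

A tree decomposition must satisfy three properties: every vertex lies in some bag; for every edge, both endpoints lie together in some bag; and for every vertex, the bags containing it form a connected subtree. Here edge (a,f) lies in no bag, so the decomposition is invalid.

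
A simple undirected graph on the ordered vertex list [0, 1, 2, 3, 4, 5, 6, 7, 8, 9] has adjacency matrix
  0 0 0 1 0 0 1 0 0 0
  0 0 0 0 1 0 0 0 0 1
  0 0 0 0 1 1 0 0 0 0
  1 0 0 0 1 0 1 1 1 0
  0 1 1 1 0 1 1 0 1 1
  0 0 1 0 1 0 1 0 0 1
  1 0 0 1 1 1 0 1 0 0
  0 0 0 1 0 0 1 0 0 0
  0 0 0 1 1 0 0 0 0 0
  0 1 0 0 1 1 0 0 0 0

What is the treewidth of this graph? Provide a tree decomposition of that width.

The largest bag has 3 vertices, giving width 2; this decomposition certifies tw(G) ≤ 2. Conversely, {0, 3, 6} is a clique of size 3, and the vertices of any clique must share a bag in every tree decomposition; so some bag has ≥ 3 vertices and tw(G) ≥ 2. Hence tw(G) = 2 exactly.

Treewidth 2.
Bags: B1 = {4, 5, 6}  B2 = {3, 4, 6}  B3 = {3, 6, 7}  B4 = {3, 4, 8}  B5 = {0, 3, 6}  B6 = {4, 5, 9}  B7 = {1, 4, 9}  B8 = {2, 4, 5}
Tree: B1–B2, B2–B3, B2–B4, B3–B5, B1–B6, B6–B7, B1–B8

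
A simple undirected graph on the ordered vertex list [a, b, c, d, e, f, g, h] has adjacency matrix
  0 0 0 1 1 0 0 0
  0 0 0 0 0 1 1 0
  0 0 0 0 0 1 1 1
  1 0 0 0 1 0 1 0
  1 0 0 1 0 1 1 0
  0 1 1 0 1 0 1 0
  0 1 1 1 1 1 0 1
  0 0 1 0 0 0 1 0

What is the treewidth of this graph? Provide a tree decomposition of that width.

Every bag has size at most 3, so the width is 3 − 1 = 2 and tw(G) ≤ 2. Conversely, {d, e, g} is a clique of size 3, and the vertices of any clique must share a bag in every tree decomposition; so some bag has ≥ 3 vertices and tw(G) ≥ 2. Hence tw(G) = 2 exactly.

Treewidth 2.
Bags: B1 = {d, e, g}  B2 = {e, f, g}  B3 = {b, f, g}  B4 = {c, f, g}  B5 = {a, d, e}  B6 = {c, g, h}
Tree: B1–B2, B2–B3, B3–B4, B1–B5, B4–B6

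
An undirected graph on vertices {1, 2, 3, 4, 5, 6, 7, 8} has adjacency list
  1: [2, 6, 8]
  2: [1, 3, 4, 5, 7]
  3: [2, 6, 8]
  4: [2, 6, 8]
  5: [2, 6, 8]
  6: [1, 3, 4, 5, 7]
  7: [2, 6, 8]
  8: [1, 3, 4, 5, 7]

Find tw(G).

3

A width-3 tree decomposition is:
Bags: B1 = {2, 5, 6, 8}  B2 = {1, 2, 6, 8}  B3 = {2, 3, 6, 8}  B4 = {2, 4, 6, 8}  B5 = {2, 6, 7, 8}
Tree: B1–B2, B2–B3, B3–B4, B4–B5
The largest bag has 4 vertices, giving width 3; this decomposition certifies tw(G) ≤ 3. For the lower bound: the 4 vertex sets {2,5}, {1,8}, {6}, {3} are disjoint, each induces a connected subgraph, and every pair is joined by at least one edge of G. Contracting each set to a single vertex therefore yields K_{4} as a minor, and since treewidth is minor-monotone, tw(G) ≥ tw(K_{4}) = 3. Combining the bounds, tw(G) = 3.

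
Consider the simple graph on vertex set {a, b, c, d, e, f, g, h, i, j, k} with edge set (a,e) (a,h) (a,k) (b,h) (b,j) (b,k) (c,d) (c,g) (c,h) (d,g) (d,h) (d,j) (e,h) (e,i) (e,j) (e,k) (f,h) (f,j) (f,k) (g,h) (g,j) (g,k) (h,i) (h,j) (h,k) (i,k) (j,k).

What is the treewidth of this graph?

3

A width-3 tree decomposition is:
Bags: B1 = {b, h, j, k}  B2 = {f, h, j, k}  B3 = {e, h, j, k}  B4 = {g, h, j, k}  B5 = {d, g, h, j}  B6 = {e, h, i, k}  B7 = {a, e, h, k}  B8 = {c, d, g, h}
Tree: B1–B2, B2–B3, B1–B4, B4–B5, B3–B6, B3–B7, B5–B8
The largest bag has 4 vertices, giving width 3; this decomposition certifies tw(G) ≤ 3. Conversely, {d, g, h, j} is a clique of size 4, and the vertices of any clique must share a bag in every tree decomposition; so some bag has ≥ 4 vertices and tw(G) ≥ 3. Therefore the treewidth is 3.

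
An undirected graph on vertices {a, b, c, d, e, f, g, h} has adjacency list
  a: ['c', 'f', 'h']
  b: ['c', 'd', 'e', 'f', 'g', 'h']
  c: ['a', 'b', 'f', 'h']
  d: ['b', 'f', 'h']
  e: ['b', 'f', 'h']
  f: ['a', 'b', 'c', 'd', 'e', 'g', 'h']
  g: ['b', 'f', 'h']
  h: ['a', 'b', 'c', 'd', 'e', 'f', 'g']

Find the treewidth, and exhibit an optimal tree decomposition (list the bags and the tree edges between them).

Each bag holds 4 vertices, so the decomposition has width 3, which upper-bounds the treewidth. For the lower bound, the 4 vertices {a, c, f, h} are pairwise adjacent, and any tree decomposition puts a clique entirely inside one bag — forcing width ≥ 3. Combining the bounds, tw(G) = 3.

Treewidth 3.
Bags: B1 = {b, c, f, h}  B2 = {b, e, f, h}  B3 = {a, c, f, h}  B4 = {b, d, f, h}  B5 = {b, f, g, h}
Tree: B1–B2, B1–B3, B2–B4, B2–B5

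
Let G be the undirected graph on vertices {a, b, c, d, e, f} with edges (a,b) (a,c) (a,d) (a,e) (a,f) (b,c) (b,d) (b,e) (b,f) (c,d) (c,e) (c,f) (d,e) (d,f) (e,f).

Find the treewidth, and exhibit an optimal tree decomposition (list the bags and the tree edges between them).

Treewidth 5.
Bags: B1 = {a, b, c, d, e, f}
Tree: (single bag)

A single bag containing all 6 vertices is trivially a valid decomposition of width 5. On the other hand G contains the 6-clique {a, b, c, d, e, f}. A clique must lie in a single bag of any decomposition, so no decomposition can have width below 5. Combining the bounds, tw(G) = 5.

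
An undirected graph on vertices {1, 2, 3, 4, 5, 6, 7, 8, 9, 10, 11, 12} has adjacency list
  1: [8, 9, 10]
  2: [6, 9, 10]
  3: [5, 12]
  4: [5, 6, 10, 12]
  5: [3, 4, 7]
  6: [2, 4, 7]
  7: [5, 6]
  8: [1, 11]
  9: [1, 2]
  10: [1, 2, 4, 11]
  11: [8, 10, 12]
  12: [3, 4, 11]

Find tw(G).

3

A width-3 tree decomposition is:
Bags: B1 = {3, 5, 7, 12}  B2 = {4, 5, 7, 12}  B3 = {4, 6, 7, 12}  B4 = {4, 6, 11, 12}  B5 = {4, 6, 10, 11}  B6 = {2, 6, 10, 11}  B7 = {2, 8, 10, 11}  B8 = {1, 2, 8, 10}  B9 = {1, 2, 8, 9}
Tree: B1–B2, B2–B3, B3–B4, B4–B5, B5–B6, B6–B7, B7–B8, B8–B9
Each bag holds 4 vertices, so the decomposition has width 3, which upper-bounds the treewidth. For the lower bound: the 4 vertex sets {3,5,7}, {12}, {4}, {2,6,10,11} are disjoint, each induces a connected subgraph, and every pair is joined by at least one edge of G. Contracting each set to a single vertex therefore yields K_{4} as a minor, and since treewidth is minor-monotone, tw(G) ≥ tw(K_{4}) = 3. Combining the bounds, tw(G) = 3.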